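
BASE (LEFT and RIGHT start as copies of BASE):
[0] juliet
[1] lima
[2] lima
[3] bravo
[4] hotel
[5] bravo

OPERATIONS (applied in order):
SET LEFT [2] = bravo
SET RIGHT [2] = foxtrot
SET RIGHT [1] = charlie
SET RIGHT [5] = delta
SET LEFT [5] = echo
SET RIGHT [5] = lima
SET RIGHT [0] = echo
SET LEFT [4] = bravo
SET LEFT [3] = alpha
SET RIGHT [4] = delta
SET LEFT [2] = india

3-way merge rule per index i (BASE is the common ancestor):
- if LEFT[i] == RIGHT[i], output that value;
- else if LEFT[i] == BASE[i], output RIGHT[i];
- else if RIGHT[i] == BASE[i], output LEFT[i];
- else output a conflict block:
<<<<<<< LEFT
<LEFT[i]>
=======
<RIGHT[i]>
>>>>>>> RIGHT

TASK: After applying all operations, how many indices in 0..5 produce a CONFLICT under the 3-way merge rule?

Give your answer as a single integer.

Final LEFT:  [juliet, lima, india, alpha, bravo, echo]
Final RIGHT: [echo, charlie, foxtrot, bravo, delta, lima]
i=0: L=juliet=BASE, R=echo -> take RIGHT -> echo
i=1: L=lima=BASE, R=charlie -> take RIGHT -> charlie
i=2: BASE=lima L=india R=foxtrot all differ -> CONFLICT
i=3: L=alpha, R=bravo=BASE -> take LEFT -> alpha
i=4: BASE=hotel L=bravo R=delta all differ -> CONFLICT
i=5: BASE=bravo L=echo R=lima all differ -> CONFLICT
Conflict count: 3

Answer: 3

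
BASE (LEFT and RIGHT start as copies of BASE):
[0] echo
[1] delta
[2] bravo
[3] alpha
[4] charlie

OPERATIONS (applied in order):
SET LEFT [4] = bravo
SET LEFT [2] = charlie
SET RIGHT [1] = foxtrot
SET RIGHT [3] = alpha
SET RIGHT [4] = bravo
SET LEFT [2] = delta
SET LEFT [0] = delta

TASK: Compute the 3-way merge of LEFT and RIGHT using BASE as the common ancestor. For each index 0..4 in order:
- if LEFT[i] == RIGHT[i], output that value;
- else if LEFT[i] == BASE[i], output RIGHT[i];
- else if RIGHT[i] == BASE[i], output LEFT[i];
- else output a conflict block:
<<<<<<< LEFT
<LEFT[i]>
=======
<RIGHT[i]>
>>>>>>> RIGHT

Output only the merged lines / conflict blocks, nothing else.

Answer: delta
foxtrot
delta
alpha
bravo

Derivation:
Final LEFT:  [delta, delta, delta, alpha, bravo]
Final RIGHT: [echo, foxtrot, bravo, alpha, bravo]
i=0: L=delta, R=echo=BASE -> take LEFT -> delta
i=1: L=delta=BASE, R=foxtrot -> take RIGHT -> foxtrot
i=2: L=delta, R=bravo=BASE -> take LEFT -> delta
i=3: L=alpha R=alpha -> agree -> alpha
i=4: L=bravo R=bravo -> agree -> bravo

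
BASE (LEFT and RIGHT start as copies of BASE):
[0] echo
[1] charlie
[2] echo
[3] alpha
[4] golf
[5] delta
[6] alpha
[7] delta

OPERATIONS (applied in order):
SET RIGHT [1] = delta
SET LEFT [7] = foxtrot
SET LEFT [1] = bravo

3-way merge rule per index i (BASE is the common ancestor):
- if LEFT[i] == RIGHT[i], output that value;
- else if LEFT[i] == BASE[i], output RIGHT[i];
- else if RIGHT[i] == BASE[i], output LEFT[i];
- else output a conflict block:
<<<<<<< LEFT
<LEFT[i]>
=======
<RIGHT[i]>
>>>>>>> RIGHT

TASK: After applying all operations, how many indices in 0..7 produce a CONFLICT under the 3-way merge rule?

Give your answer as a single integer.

Final LEFT:  [echo, bravo, echo, alpha, golf, delta, alpha, foxtrot]
Final RIGHT: [echo, delta, echo, alpha, golf, delta, alpha, delta]
i=0: L=echo R=echo -> agree -> echo
i=1: BASE=charlie L=bravo R=delta all differ -> CONFLICT
i=2: L=echo R=echo -> agree -> echo
i=3: L=alpha R=alpha -> agree -> alpha
i=4: L=golf R=golf -> agree -> golf
i=5: L=delta R=delta -> agree -> delta
i=6: L=alpha R=alpha -> agree -> alpha
i=7: L=foxtrot, R=delta=BASE -> take LEFT -> foxtrot
Conflict count: 1

Answer: 1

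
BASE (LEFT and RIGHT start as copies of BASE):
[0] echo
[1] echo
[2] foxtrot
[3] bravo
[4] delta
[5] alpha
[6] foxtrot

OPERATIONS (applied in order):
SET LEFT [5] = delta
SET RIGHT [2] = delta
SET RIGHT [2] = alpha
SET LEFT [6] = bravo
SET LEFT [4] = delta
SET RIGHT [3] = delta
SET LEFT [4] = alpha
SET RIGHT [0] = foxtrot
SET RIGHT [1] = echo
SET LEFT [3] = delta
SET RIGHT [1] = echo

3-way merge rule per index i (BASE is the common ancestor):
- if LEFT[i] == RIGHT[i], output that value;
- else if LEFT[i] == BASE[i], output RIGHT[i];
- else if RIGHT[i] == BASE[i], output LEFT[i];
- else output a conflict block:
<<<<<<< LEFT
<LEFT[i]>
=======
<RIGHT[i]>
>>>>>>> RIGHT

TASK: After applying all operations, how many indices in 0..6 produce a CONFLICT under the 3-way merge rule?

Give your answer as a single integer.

Answer: 0

Derivation:
Final LEFT:  [echo, echo, foxtrot, delta, alpha, delta, bravo]
Final RIGHT: [foxtrot, echo, alpha, delta, delta, alpha, foxtrot]
i=0: L=echo=BASE, R=foxtrot -> take RIGHT -> foxtrot
i=1: L=echo R=echo -> agree -> echo
i=2: L=foxtrot=BASE, R=alpha -> take RIGHT -> alpha
i=3: L=delta R=delta -> agree -> delta
i=4: L=alpha, R=delta=BASE -> take LEFT -> alpha
i=5: L=delta, R=alpha=BASE -> take LEFT -> delta
i=6: L=bravo, R=foxtrot=BASE -> take LEFT -> bravo
Conflict count: 0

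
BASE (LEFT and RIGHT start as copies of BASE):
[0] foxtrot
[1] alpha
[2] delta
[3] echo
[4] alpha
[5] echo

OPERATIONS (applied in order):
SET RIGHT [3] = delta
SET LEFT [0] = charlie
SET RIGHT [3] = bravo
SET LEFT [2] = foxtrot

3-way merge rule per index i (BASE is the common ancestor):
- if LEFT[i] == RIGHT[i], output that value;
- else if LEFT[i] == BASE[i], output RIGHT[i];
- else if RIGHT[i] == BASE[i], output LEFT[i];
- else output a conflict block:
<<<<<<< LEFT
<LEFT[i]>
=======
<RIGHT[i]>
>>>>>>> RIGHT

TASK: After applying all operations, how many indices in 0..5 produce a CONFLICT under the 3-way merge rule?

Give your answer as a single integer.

Final LEFT:  [charlie, alpha, foxtrot, echo, alpha, echo]
Final RIGHT: [foxtrot, alpha, delta, bravo, alpha, echo]
i=0: L=charlie, R=foxtrot=BASE -> take LEFT -> charlie
i=1: L=alpha R=alpha -> agree -> alpha
i=2: L=foxtrot, R=delta=BASE -> take LEFT -> foxtrot
i=3: L=echo=BASE, R=bravo -> take RIGHT -> bravo
i=4: L=alpha R=alpha -> agree -> alpha
i=5: L=echo R=echo -> agree -> echo
Conflict count: 0

Answer: 0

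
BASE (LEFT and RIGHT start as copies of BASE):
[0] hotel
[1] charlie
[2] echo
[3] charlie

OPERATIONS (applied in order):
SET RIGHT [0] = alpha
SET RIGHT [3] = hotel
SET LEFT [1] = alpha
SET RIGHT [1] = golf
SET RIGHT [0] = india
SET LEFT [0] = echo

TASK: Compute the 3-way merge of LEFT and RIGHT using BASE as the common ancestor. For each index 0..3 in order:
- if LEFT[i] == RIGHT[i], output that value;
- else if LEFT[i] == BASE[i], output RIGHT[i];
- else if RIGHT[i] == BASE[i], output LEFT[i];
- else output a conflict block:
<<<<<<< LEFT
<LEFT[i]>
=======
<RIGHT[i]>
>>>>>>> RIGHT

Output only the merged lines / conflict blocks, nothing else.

Final LEFT:  [echo, alpha, echo, charlie]
Final RIGHT: [india, golf, echo, hotel]
i=0: BASE=hotel L=echo R=india all differ -> CONFLICT
i=1: BASE=charlie L=alpha R=golf all differ -> CONFLICT
i=2: L=echo R=echo -> agree -> echo
i=3: L=charlie=BASE, R=hotel -> take RIGHT -> hotel

Answer: <<<<<<< LEFT
echo
=======
india
>>>>>>> RIGHT
<<<<<<< LEFT
alpha
=======
golf
>>>>>>> RIGHT
echo
hotel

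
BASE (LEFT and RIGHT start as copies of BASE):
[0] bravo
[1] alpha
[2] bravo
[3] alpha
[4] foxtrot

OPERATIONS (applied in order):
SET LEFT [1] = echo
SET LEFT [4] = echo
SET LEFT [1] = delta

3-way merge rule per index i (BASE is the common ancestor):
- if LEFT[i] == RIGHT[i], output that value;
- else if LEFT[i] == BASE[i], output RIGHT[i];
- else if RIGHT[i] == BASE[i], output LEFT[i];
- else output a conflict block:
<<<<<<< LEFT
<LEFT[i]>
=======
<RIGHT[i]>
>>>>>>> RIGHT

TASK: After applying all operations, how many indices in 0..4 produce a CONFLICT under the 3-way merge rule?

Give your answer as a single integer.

Final LEFT:  [bravo, delta, bravo, alpha, echo]
Final RIGHT: [bravo, alpha, bravo, alpha, foxtrot]
i=0: L=bravo R=bravo -> agree -> bravo
i=1: L=delta, R=alpha=BASE -> take LEFT -> delta
i=2: L=bravo R=bravo -> agree -> bravo
i=3: L=alpha R=alpha -> agree -> alpha
i=4: L=echo, R=foxtrot=BASE -> take LEFT -> echo
Conflict count: 0

Answer: 0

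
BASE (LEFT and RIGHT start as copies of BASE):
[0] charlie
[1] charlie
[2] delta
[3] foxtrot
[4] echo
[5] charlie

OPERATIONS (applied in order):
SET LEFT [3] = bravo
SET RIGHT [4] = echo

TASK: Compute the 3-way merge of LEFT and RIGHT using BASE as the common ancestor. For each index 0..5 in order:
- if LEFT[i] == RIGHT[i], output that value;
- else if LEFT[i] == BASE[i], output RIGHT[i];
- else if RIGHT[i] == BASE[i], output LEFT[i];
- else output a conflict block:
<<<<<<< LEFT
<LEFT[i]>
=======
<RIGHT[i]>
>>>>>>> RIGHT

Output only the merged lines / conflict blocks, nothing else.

Final LEFT:  [charlie, charlie, delta, bravo, echo, charlie]
Final RIGHT: [charlie, charlie, delta, foxtrot, echo, charlie]
i=0: L=charlie R=charlie -> agree -> charlie
i=1: L=charlie R=charlie -> agree -> charlie
i=2: L=delta R=delta -> agree -> delta
i=3: L=bravo, R=foxtrot=BASE -> take LEFT -> bravo
i=4: L=echo R=echo -> agree -> echo
i=5: L=charlie R=charlie -> agree -> charlie

Answer: charlie
charlie
delta
bravo
echo
charlie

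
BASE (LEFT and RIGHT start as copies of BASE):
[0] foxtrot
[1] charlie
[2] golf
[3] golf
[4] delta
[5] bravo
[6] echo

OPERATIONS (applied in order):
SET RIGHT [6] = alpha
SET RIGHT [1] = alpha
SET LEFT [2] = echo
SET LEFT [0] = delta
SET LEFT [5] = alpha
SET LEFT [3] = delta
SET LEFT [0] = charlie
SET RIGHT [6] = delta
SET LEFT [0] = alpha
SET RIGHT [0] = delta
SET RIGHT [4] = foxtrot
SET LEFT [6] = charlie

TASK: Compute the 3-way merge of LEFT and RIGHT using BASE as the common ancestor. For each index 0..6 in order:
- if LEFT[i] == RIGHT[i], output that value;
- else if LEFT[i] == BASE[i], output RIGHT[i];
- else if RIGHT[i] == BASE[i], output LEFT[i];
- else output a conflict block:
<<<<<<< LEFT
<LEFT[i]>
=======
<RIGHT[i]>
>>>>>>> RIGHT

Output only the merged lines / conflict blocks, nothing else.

Answer: <<<<<<< LEFT
alpha
=======
delta
>>>>>>> RIGHT
alpha
echo
delta
foxtrot
alpha
<<<<<<< LEFT
charlie
=======
delta
>>>>>>> RIGHT

Derivation:
Final LEFT:  [alpha, charlie, echo, delta, delta, alpha, charlie]
Final RIGHT: [delta, alpha, golf, golf, foxtrot, bravo, delta]
i=0: BASE=foxtrot L=alpha R=delta all differ -> CONFLICT
i=1: L=charlie=BASE, R=alpha -> take RIGHT -> alpha
i=2: L=echo, R=golf=BASE -> take LEFT -> echo
i=3: L=delta, R=golf=BASE -> take LEFT -> delta
i=4: L=delta=BASE, R=foxtrot -> take RIGHT -> foxtrot
i=5: L=alpha, R=bravo=BASE -> take LEFT -> alpha
i=6: BASE=echo L=charlie R=delta all differ -> CONFLICT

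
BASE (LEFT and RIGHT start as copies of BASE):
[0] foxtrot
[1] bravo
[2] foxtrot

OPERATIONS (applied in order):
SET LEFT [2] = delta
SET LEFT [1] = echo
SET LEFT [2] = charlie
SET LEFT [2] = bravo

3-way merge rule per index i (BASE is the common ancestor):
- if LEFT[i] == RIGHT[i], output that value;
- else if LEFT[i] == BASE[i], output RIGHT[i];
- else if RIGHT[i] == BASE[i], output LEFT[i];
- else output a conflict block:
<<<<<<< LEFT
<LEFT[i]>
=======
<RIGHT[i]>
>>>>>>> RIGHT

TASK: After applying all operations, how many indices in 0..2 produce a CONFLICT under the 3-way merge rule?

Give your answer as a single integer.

Final LEFT:  [foxtrot, echo, bravo]
Final RIGHT: [foxtrot, bravo, foxtrot]
i=0: L=foxtrot R=foxtrot -> agree -> foxtrot
i=1: L=echo, R=bravo=BASE -> take LEFT -> echo
i=2: L=bravo, R=foxtrot=BASE -> take LEFT -> bravo
Conflict count: 0

Answer: 0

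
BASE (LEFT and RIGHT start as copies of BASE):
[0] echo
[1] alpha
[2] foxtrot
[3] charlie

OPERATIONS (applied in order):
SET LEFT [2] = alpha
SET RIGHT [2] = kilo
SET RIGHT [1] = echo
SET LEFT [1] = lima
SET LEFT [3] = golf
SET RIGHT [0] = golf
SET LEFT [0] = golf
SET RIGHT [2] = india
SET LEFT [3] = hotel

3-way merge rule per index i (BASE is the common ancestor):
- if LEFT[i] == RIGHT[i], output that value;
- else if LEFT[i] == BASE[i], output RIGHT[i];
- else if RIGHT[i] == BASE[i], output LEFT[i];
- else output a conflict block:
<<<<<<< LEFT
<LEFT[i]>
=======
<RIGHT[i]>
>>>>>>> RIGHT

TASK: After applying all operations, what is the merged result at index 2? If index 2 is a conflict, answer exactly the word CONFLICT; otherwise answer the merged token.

Answer: CONFLICT

Derivation:
Final LEFT:  [golf, lima, alpha, hotel]
Final RIGHT: [golf, echo, india, charlie]
i=0: L=golf R=golf -> agree -> golf
i=1: BASE=alpha L=lima R=echo all differ -> CONFLICT
i=2: BASE=foxtrot L=alpha R=india all differ -> CONFLICT
i=3: L=hotel, R=charlie=BASE -> take LEFT -> hotel
Index 2 -> CONFLICT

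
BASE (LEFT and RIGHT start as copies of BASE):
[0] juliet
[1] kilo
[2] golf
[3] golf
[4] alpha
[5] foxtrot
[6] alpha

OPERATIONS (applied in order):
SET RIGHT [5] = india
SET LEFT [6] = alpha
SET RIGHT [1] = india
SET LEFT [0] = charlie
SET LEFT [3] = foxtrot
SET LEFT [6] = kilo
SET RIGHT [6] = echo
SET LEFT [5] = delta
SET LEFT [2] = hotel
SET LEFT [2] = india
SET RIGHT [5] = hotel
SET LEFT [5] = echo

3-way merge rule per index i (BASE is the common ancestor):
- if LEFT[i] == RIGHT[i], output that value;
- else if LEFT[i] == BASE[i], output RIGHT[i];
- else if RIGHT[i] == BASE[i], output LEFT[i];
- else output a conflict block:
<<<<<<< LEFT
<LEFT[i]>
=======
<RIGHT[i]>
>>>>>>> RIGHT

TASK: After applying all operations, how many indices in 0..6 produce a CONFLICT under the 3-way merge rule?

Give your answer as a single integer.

Answer: 2

Derivation:
Final LEFT:  [charlie, kilo, india, foxtrot, alpha, echo, kilo]
Final RIGHT: [juliet, india, golf, golf, alpha, hotel, echo]
i=0: L=charlie, R=juliet=BASE -> take LEFT -> charlie
i=1: L=kilo=BASE, R=india -> take RIGHT -> india
i=2: L=india, R=golf=BASE -> take LEFT -> india
i=3: L=foxtrot, R=golf=BASE -> take LEFT -> foxtrot
i=4: L=alpha R=alpha -> agree -> alpha
i=5: BASE=foxtrot L=echo R=hotel all differ -> CONFLICT
i=6: BASE=alpha L=kilo R=echo all differ -> CONFLICT
Conflict count: 2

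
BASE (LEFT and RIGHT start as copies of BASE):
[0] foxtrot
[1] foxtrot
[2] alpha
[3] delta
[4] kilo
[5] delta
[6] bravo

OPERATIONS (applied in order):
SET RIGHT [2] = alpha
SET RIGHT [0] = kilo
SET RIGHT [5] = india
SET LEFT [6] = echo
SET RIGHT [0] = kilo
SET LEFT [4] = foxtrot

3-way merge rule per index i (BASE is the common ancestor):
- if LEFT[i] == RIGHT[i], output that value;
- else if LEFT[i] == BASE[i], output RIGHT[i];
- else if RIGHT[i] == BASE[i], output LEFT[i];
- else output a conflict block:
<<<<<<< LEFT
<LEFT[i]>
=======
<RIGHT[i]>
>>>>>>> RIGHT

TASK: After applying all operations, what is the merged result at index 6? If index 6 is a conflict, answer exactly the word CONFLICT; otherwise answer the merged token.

Final LEFT:  [foxtrot, foxtrot, alpha, delta, foxtrot, delta, echo]
Final RIGHT: [kilo, foxtrot, alpha, delta, kilo, india, bravo]
i=0: L=foxtrot=BASE, R=kilo -> take RIGHT -> kilo
i=1: L=foxtrot R=foxtrot -> agree -> foxtrot
i=2: L=alpha R=alpha -> agree -> alpha
i=3: L=delta R=delta -> agree -> delta
i=4: L=foxtrot, R=kilo=BASE -> take LEFT -> foxtrot
i=5: L=delta=BASE, R=india -> take RIGHT -> india
i=6: L=echo, R=bravo=BASE -> take LEFT -> echo
Index 6 -> echo

Answer: echo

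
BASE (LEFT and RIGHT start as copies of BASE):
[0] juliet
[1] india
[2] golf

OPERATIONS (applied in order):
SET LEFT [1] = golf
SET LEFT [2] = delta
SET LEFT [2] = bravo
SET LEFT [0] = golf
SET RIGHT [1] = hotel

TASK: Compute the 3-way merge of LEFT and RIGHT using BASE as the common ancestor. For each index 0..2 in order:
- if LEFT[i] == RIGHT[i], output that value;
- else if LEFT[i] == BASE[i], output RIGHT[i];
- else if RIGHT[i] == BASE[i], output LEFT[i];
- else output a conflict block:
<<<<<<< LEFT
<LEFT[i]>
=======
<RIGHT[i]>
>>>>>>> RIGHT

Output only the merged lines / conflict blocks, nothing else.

Answer: golf
<<<<<<< LEFT
golf
=======
hotel
>>>>>>> RIGHT
bravo

Derivation:
Final LEFT:  [golf, golf, bravo]
Final RIGHT: [juliet, hotel, golf]
i=0: L=golf, R=juliet=BASE -> take LEFT -> golf
i=1: BASE=india L=golf R=hotel all differ -> CONFLICT
i=2: L=bravo, R=golf=BASE -> take LEFT -> bravo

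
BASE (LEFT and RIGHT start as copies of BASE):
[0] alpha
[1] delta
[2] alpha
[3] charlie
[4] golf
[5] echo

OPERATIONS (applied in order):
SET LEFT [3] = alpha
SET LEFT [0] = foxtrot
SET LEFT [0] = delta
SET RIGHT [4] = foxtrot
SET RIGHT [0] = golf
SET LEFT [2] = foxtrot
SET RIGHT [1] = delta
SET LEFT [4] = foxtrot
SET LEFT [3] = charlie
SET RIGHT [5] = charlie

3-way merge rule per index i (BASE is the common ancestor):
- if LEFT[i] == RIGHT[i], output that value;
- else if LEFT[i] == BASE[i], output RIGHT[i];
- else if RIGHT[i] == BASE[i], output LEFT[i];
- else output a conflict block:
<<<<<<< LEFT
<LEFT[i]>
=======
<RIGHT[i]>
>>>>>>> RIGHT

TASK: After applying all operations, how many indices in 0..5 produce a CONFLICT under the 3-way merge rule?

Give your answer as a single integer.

Final LEFT:  [delta, delta, foxtrot, charlie, foxtrot, echo]
Final RIGHT: [golf, delta, alpha, charlie, foxtrot, charlie]
i=0: BASE=alpha L=delta R=golf all differ -> CONFLICT
i=1: L=delta R=delta -> agree -> delta
i=2: L=foxtrot, R=alpha=BASE -> take LEFT -> foxtrot
i=3: L=charlie R=charlie -> agree -> charlie
i=4: L=foxtrot R=foxtrot -> agree -> foxtrot
i=5: L=echo=BASE, R=charlie -> take RIGHT -> charlie
Conflict count: 1

Answer: 1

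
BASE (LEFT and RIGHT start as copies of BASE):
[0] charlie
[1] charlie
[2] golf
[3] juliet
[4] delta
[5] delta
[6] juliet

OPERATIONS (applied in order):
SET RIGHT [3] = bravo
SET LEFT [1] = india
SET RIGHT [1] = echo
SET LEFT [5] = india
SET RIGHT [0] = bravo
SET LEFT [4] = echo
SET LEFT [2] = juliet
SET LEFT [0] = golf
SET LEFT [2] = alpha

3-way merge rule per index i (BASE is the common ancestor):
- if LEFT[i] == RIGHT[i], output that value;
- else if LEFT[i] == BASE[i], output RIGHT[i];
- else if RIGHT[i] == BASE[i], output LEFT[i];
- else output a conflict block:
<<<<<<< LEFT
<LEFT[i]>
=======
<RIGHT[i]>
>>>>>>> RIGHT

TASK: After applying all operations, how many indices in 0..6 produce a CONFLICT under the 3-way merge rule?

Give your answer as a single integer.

Answer: 2

Derivation:
Final LEFT:  [golf, india, alpha, juliet, echo, india, juliet]
Final RIGHT: [bravo, echo, golf, bravo, delta, delta, juliet]
i=0: BASE=charlie L=golf R=bravo all differ -> CONFLICT
i=1: BASE=charlie L=india R=echo all differ -> CONFLICT
i=2: L=alpha, R=golf=BASE -> take LEFT -> alpha
i=3: L=juliet=BASE, R=bravo -> take RIGHT -> bravo
i=4: L=echo, R=delta=BASE -> take LEFT -> echo
i=5: L=india, R=delta=BASE -> take LEFT -> india
i=6: L=juliet R=juliet -> agree -> juliet
Conflict count: 2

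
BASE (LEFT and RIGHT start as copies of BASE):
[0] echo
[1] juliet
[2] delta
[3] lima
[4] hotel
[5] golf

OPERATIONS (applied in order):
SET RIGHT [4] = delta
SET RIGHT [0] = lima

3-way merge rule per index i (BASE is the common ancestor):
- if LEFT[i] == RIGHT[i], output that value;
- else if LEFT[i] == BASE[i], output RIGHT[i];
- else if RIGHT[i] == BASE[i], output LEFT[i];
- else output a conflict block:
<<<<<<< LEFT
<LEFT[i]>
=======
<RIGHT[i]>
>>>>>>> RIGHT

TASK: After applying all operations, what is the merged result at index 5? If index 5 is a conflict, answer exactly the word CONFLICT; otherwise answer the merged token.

Answer: golf

Derivation:
Final LEFT:  [echo, juliet, delta, lima, hotel, golf]
Final RIGHT: [lima, juliet, delta, lima, delta, golf]
i=0: L=echo=BASE, R=lima -> take RIGHT -> lima
i=1: L=juliet R=juliet -> agree -> juliet
i=2: L=delta R=delta -> agree -> delta
i=3: L=lima R=lima -> agree -> lima
i=4: L=hotel=BASE, R=delta -> take RIGHT -> delta
i=5: L=golf R=golf -> agree -> golf
Index 5 -> golf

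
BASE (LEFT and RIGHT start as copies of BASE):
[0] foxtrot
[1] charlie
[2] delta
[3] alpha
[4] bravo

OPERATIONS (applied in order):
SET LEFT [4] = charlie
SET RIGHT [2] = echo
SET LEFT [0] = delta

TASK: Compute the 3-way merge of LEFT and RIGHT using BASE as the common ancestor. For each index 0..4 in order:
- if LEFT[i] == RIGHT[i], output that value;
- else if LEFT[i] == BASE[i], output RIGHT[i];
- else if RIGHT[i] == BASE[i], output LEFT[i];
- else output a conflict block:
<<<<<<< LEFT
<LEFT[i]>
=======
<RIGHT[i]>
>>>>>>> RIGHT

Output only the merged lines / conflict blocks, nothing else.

Answer: delta
charlie
echo
alpha
charlie

Derivation:
Final LEFT:  [delta, charlie, delta, alpha, charlie]
Final RIGHT: [foxtrot, charlie, echo, alpha, bravo]
i=0: L=delta, R=foxtrot=BASE -> take LEFT -> delta
i=1: L=charlie R=charlie -> agree -> charlie
i=2: L=delta=BASE, R=echo -> take RIGHT -> echo
i=3: L=alpha R=alpha -> agree -> alpha
i=4: L=charlie, R=bravo=BASE -> take LEFT -> charlie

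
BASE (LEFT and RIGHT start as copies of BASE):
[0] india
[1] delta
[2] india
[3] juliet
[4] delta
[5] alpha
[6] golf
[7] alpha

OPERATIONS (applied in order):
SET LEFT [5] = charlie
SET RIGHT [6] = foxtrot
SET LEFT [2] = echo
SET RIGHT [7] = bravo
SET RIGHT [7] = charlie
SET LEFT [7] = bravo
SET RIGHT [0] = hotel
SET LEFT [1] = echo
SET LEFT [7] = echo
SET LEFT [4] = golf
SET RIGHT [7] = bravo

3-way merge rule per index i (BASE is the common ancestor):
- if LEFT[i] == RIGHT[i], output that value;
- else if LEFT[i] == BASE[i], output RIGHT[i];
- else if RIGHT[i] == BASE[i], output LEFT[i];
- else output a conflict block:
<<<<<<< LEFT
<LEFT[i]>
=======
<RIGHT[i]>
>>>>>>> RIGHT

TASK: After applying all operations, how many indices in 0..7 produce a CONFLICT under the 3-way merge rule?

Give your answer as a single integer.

Answer: 1

Derivation:
Final LEFT:  [india, echo, echo, juliet, golf, charlie, golf, echo]
Final RIGHT: [hotel, delta, india, juliet, delta, alpha, foxtrot, bravo]
i=0: L=india=BASE, R=hotel -> take RIGHT -> hotel
i=1: L=echo, R=delta=BASE -> take LEFT -> echo
i=2: L=echo, R=india=BASE -> take LEFT -> echo
i=3: L=juliet R=juliet -> agree -> juliet
i=4: L=golf, R=delta=BASE -> take LEFT -> golf
i=5: L=charlie, R=alpha=BASE -> take LEFT -> charlie
i=6: L=golf=BASE, R=foxtrot -> take RIGHT -> foxtrot
i=7: BASE=alpha L=echo R=bravo all differ -> CONFLICT
Conflict count: 1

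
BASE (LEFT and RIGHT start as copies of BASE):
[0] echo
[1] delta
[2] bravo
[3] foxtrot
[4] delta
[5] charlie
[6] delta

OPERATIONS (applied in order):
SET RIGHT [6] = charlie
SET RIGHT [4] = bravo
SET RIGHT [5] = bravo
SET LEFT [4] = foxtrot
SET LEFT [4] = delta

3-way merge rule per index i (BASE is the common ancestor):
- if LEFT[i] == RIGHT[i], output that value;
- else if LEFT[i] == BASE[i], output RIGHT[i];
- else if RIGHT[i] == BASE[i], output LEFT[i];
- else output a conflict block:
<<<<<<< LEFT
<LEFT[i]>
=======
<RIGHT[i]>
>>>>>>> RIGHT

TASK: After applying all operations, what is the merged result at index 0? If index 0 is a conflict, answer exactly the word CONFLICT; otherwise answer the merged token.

Answer: echo

Derivation:
Final LEFT:  [echo, delta, bravo, foxtrot, delta, charlie, delta]
Final RIGHT: [echo, delta, bravo, foxtrot, bravo, bravo, charlie]
i=0: L=echo R=echo -> agree -> echo
i=1: L=delta R=delta -> agree -> delta
i=2: L=bravo R=bravo -> agree -> bravo
i=3: L=foxtrot R=foxtrot -> agree -> foxtrot
i=4: L=delta=BASE, R=bravo -> take RIGHT -> bravo
i=5: L=charlie=BASE, R=bravo -> take RIGHT -> bravo
i=6: L=delta=BASE, R=charlie -> take RIGHT -> charlie
Index 0 -> echo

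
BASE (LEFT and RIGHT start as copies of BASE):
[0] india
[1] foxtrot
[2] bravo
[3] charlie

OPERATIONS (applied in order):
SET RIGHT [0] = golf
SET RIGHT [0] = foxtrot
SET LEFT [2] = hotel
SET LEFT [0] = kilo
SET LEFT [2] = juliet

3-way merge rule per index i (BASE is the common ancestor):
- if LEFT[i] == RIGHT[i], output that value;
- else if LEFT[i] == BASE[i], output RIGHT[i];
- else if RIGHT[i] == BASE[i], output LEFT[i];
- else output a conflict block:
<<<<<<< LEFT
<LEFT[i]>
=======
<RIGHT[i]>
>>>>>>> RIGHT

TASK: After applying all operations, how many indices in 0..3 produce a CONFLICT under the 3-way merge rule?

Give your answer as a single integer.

Answer: 1

Derivation:
Final LEFT:  [kilo, foxtrot, juliet, charlie]
Final RIGHT: [foxtrot, foxtrot, bravo, charlie]
i=0: BASE=india L=kilo R=foxtrot all differ -> CONFLICT
i=1: L=foxtrot R=foxtrot -> agree -> foxtrot
i=2: L=juliet, R=bravo=BASE -> take LEFT -> juliet
i=3: L=charlie R=charlie -> agree -> charlie
Conflict count: 1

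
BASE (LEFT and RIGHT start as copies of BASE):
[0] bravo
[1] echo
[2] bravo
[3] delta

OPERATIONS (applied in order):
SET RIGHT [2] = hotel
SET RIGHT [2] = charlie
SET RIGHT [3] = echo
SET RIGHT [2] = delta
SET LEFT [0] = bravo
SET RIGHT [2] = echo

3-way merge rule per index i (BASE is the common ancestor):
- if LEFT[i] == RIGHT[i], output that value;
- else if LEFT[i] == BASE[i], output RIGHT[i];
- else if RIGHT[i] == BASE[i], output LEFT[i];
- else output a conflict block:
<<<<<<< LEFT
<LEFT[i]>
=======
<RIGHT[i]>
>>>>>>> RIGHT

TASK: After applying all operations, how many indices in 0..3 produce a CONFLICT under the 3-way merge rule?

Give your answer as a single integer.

Answer: 0

Derivation:
Final LEFT:  [bravo, echo, bravo, delta]
Final RIGHT: [bravo, echo, echo, echo]
i=0: L=bravo R=bravo -> agree -> bravo
i=1: L=echo R=echo -> agree -> echo
i=2: L=bravo=BASE, R=echo -> take RIGHT -> echo
i=3: L=delta=BASE, R=echo -> take RIGHT -> echo
Conflict count: 0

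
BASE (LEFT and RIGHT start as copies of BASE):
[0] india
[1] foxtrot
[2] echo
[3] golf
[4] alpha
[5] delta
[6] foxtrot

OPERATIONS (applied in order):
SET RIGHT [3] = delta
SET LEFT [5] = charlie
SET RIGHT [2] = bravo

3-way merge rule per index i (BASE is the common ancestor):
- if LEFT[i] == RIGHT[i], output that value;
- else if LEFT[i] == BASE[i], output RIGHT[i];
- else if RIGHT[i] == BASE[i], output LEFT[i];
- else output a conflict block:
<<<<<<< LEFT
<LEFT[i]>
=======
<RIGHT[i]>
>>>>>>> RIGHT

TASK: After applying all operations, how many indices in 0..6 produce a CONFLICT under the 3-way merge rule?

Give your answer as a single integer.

Answer: 0

Derivation:
Final LEFT:  [india, foxtrot, echo, golf, alpha, charlie, foxtrot]
Final RIGHT: [india, foxtrot, bravo, delta, alpha, delta, foxtrot]
i=0: L=india R=india -> agree -> india
i=1: L=foxtrot R=foxtrot -> agree -> foxtrot
i=2: L=echo=BASE, R=bravo -> take RIGHT -> bravo
i=3: L=golf=BASE, R=delta -> take RIGHT -> delta
i=4: L=alpha R=alpha -> agree -> alpha
i=5: L=charlie, R=delta=BASE -> take LEFT -> charlie
i=6: L=foxtrot R=foxtrot -> agree -> foxtrot
Conflict count: 0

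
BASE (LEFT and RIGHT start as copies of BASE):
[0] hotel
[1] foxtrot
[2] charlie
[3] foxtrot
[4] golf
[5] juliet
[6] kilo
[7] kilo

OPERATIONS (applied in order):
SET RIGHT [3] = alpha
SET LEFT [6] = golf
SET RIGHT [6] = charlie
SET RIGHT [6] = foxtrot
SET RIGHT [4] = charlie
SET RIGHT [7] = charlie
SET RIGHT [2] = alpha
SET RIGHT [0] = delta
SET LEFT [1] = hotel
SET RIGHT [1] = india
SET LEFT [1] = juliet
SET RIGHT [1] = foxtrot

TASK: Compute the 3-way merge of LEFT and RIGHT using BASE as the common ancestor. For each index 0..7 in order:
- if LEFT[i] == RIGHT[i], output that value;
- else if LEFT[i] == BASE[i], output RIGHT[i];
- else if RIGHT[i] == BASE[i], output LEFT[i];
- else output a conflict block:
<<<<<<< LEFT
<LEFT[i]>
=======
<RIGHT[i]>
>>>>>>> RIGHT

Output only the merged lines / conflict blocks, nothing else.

Final LEFT:  [hotel, juliet, charlie, foxtrot, golf, juliet, golf, kilo]
Final RIGHT: [delta, foxtrot, alpha, alpha, charlie, juliet, foxtrot, charlie]
i=0: L=hotel=BASE, R=delta -> take RIGHT -> delta
i=1: L=juliet, R=foxtrot=BASE -> take LEFT -> juliet
i=2: L=charlie=BASE, R=alpha -> take RIGHT -> alpha
i=3: L=foxtrot=BASE, R=alpha -> take RIGHT -> alpha
i=4: L=golf=BASE, R=charlie -> take RIGHT -> charlie
i=5: L=juliet R=juliet -> agree -> juliet
i=6: BASE=kilo L=golf R=foxtrot all differ -> CONFLICT
i=7: L=kilo=BASE, R=charlie -> take RIGHT -> charlie

Answer: delta
juliet
alpha
alpha
charlie
juliet
<<<<<<< LEFT
golf
=======
foxtrot
>>>>>>> RIGHT
charlie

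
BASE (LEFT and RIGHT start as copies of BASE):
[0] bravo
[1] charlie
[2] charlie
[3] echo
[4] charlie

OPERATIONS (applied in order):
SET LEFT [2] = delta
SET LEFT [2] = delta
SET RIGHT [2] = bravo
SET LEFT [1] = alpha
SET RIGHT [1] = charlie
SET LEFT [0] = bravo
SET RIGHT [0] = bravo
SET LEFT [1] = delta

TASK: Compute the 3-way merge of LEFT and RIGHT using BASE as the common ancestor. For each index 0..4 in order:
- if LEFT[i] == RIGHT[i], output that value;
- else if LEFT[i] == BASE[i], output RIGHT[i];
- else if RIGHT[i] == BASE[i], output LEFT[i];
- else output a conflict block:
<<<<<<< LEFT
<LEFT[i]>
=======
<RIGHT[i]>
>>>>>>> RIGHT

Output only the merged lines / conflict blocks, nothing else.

Answer: bravo
delta
<<<<<<< LEFT
delta
=======
bravo
>>>>>>> RIGHT
echo
charlie

Derivation:
Final LEFT:  [bravo, delta, delta, echo, charlie]
Final RIGHT: [bravo, charlie, bravo, echo, charlie]
i=0: L=bravo R=bravo -> agree -> bravo
i=1: L=delta, R=charlie=BASE -> take LEFT -> delta
i=2: BASE=charlie L=delta R=bravo all differ -> CONFLICT
i=3: L=echo R=echo -> agree -> echo
i=4: L=charlie R=charlie -> agree -> charlie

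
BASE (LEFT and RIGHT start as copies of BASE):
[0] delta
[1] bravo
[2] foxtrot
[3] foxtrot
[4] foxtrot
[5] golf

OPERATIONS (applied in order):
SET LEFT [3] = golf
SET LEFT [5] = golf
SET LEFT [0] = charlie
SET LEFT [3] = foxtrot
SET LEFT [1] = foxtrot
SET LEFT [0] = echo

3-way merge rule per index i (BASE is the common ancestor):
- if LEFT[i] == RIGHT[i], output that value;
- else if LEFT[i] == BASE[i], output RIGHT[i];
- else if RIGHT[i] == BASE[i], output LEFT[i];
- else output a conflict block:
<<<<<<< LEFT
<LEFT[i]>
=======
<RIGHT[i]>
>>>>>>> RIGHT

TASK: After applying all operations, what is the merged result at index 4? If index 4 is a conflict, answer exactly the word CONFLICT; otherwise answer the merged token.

Final LEFT:  [echo, foxtrot, foxtrot, foxtrot, foxtrot, golf]
Final RIGHT: [delta, bravo, foxtrot, foxtrot, foxtrot, golf]
i=0: L=echo, R=delta=BASE -> take LEFT -> echo
i=1: L=foxtrot, R=bravo=BASE -> take LEFT -> foxtrot
i=2: L=foxtrot R=foxtrot -> agree -> foxtrot
i=3: L=foxtrot R=foxtrot -> agree -> foxtrot
i=4: L=foxtrot R=foxtrot -> agree -> foxtrot
i=5: L=golf R=golf -> agree -> golf
Index 4 -> foxtrot

Answer: foxtrot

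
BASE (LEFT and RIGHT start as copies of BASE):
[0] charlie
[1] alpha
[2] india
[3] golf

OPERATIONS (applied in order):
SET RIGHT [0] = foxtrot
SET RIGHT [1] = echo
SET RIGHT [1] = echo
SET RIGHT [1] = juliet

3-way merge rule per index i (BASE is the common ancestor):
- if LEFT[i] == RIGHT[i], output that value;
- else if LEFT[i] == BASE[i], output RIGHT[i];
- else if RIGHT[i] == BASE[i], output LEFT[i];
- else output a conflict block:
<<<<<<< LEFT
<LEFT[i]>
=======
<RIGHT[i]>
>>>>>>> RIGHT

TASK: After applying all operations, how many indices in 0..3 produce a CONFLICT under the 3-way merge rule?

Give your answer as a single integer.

Answer: 0

Derivation:
Final LEFT:  [charlie, alpha, india, golf]
Final RIGHT: [foxtrot, juliet, india, golf]
i=0: L=charlie=BASE, R=foxtrot -> take RIGHT -> foxtrot
i=1: L=alpha=BASE, R=juliet -> take RIGHT -> juliet
i=2: L=india R=india -> agree -> india
i=3: L=golf R=golf -> agree -> golf
Conflict count: 0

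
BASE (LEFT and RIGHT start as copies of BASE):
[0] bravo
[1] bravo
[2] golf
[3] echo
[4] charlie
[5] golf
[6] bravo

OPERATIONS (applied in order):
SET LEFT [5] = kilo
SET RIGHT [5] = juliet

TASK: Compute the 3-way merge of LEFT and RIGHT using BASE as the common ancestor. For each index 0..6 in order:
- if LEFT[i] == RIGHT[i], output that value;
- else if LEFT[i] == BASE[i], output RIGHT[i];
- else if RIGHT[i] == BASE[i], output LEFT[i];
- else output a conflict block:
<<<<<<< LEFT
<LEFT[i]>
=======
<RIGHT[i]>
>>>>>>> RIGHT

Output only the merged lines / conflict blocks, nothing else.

Answer: bravo
bravo
golf
echo
charlie
<<<<<<< LEFT
kilo
=======
juliet
>>>>>>> RIGHT
bravo

Derivation:
Final LEFT:  [bravo, bravo, golf, echo, charlie, kilo, bravo]
Final RIGHT: [bravo, bravo, golf, echo, charlie, juliet, bravo]
i=0: L=bravo R=bravo -> agree -> bravo
i=1: L=bravo R=bravo -> agree -> bravo
i=2: L=golf R=golf -> agree -> golf
i=3: L=echo R=echo -> agree -> echo
i=4: L=charlie R=charlie -> agree -> charlie
i=5: BASE=golf L=kilo R=juliet all differ -> CONFLICT
i=6: L=bravo R=bravo -> agree -> bravo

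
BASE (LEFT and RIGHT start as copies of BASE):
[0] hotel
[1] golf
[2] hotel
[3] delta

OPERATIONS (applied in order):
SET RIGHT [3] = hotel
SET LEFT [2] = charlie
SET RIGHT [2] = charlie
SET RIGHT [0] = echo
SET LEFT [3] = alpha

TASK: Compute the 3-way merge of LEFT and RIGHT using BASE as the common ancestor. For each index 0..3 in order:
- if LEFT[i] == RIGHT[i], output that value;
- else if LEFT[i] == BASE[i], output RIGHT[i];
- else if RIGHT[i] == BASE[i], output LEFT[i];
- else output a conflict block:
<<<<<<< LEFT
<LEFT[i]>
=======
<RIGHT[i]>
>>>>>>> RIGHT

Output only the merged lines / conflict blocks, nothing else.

Answer: echo
golf
charlie
<<<<<<< LEFT
alpha
=======
hotel
>>>>>>> RIGHT

Derivation:
Final LEFT:  [hotel, golf, charlie, alpha]
Final RIGHT: [echo, golf, charlie, hotel]
i=0: L=hotel=BASE, R=echo -> take RIGHT -> echo
i=1: L=golf R=golf -> agree -> golf
i=2: L=charlie R=charlie -> agree -> charlie
i=3: BASE=delta L=alpha R=hotel all differ -> CONFLICT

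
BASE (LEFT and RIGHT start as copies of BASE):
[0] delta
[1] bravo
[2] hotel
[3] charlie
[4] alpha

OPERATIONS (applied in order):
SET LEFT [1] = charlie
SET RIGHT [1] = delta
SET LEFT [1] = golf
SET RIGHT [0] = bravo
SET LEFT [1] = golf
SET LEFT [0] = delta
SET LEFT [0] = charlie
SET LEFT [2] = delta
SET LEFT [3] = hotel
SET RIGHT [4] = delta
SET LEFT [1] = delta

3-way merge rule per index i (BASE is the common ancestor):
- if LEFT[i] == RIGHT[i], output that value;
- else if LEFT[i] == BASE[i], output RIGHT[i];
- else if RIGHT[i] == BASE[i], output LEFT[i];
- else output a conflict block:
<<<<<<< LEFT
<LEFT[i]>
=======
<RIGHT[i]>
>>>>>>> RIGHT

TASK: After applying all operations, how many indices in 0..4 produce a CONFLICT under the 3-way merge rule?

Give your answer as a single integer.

Answer: 1

Derivation:
Final LEFT:  [charlie, delta, delta, hotel, alpha]
Final RIGHT: [bravo, delta, hotel, charlie, delta]
i=0: BASE=delta L=charlie R=bravo all differ -> CONFLICT
i=1: L=delta R=delta -> agree -> delta
i=2: L=delta, R=hotel=BASE -> take LEFT -> delta
i=3: L=hotel, R=charlie=BASE -> take LEFT -> hotel
i=4: L=alpha=BASE, R=delta -> take RIGHT -> delta
Conflict count: 1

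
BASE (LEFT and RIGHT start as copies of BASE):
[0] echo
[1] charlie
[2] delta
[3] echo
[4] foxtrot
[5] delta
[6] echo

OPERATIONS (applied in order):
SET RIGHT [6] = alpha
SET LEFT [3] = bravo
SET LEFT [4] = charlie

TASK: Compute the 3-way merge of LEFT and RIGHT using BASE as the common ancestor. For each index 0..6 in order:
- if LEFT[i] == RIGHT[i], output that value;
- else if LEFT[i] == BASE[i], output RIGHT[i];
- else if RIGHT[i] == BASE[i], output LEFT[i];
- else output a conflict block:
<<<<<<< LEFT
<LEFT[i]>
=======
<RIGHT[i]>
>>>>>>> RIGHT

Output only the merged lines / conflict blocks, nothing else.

Answer: echo
charlie
delta
bravo
charlie
delta
alpha

Derivation:
Final LEFT:  [echo, charlie, delta, bravo, charlie, delta, echo]
Final RIGHT: [echo, charlie, delta, echo, foxtrot, delta, alpha]
i=0: L=echo R=echo -> agree -> echo
i=1: L=charlie R=charlie -> agree -> charlie
i=2: L=delta R=delta -> agree -> delta
i=3: L=bravo, R=echo=BASE -> take LEFT -> bravo
i=4: L=charlie, R=foxtrot=BASE -> take LEFT -> charlie
i=5: L=delta R=delta -> agree -> delta
i=6: L=echo=BASE, R=alpha -> take RIGHT -> alpha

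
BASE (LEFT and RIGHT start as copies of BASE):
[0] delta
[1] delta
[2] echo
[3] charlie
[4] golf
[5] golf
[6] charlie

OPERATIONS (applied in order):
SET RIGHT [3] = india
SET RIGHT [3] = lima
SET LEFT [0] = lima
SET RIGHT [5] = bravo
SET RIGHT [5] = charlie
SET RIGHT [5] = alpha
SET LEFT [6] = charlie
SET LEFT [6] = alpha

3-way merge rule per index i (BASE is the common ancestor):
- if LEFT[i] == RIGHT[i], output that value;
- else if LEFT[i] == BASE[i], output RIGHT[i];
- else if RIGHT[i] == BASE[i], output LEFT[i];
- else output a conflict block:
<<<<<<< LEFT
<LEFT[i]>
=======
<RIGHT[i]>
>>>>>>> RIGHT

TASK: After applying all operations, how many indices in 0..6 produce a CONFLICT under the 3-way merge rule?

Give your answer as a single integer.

Final LEFT:  [lima, delta, echo, charlie, golf, golf, alpha]
Final RIGHT: [delta, delta, echo, lima, golf, alpha, charlie]
i=0: L=lima, R=delta=BASE -> take LEFT -> lima
i=1: L=delta R=delta -> agree -> delta
i=2: L=echo R=echo -> agree -> echo
i=3: L=charlie=BASE, R=lima -> take RIGHT -> lima
i=4: L=golf R=golf -> agree -> golf
i=5: L=golf=BASE, R=alpha -> take RIGHT -> alpha
i=6: L=alpha, R=charlie=BASE -> take LEFT -> alpha
Conflict count: 0

Answer: 0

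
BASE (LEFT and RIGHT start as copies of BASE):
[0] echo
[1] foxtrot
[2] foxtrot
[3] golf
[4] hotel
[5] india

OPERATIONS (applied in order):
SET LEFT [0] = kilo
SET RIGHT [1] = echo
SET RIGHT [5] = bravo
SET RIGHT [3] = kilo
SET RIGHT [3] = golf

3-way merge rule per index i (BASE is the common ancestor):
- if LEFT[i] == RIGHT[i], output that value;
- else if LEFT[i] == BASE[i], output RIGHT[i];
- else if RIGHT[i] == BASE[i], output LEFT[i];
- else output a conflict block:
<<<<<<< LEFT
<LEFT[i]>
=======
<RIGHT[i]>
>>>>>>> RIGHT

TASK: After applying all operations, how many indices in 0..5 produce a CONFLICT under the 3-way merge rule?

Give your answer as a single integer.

Final LEFT:  [kilo, foxtrot, foxtrot, golf, hotel, india]
Final RIGHT: [echo, echo, foxtrot, golf, hotel, bravo]
i=0: L=kilo, R=echo=BASE -> take LEFT -> kilo
i=1: L=foxtrot=BASE, R=echo -> take RIGHT -> echo
i=2: L=foxtrot R=foxtrot -> agree -> foxtrot
i=3: L=golf R=golf -> agree -> golf
i=4: L=hotel R=hotel -> agree -> hotel
i=5: L=india=BASE, R=bravo -> take RIGHT -> bravo
Conflict count: 0

Answer: 0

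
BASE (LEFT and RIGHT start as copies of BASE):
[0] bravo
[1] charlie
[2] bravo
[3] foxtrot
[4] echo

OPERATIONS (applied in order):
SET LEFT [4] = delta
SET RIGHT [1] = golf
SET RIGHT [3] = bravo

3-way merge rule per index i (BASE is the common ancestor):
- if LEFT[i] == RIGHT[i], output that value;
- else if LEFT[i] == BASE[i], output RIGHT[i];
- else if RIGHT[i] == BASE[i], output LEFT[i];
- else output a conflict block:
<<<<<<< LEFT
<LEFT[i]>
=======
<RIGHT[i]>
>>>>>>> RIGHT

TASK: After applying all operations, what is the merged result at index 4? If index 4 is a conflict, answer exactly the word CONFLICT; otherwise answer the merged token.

Final LEFT:  [bravo, charlie, bravo, foxtrot, delta]
Final RIGHT: [bravo, golf, bravo, bravo, echo]
i=0: L=bravo R=bravo -> agree -> bravo
i=1: L=charlie=BASE, R=golf -> take RIGHT -> golf
i=2: L=bravo R=bravo -> agree -> bravo
i=3: L=foxtrot=BASE, R=bravo -> take RIGHT -> bravo
i=4: L=delta, R=echo=BASE -> take LEFT -> delta
Index 4 -> delta

Answer: delta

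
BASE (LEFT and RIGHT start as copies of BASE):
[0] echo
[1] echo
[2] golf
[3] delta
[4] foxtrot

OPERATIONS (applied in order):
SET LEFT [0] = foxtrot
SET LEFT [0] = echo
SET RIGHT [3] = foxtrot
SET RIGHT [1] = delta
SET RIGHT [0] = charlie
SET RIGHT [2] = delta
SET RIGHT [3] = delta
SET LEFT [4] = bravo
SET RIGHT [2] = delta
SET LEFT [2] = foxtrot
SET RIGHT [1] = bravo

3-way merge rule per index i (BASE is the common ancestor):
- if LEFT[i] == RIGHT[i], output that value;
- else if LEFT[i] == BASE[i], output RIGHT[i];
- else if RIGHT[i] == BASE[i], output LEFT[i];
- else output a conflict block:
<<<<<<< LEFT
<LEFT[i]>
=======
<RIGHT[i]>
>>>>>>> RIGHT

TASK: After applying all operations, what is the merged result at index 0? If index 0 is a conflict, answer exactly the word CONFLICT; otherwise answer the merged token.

Answer: charlie

Derivation:
Final LEFT:  [echo, echo, foxtrot, delta, bravo]
Final RIGHT: [charlie, bravo, delta, delta, foxtrot]
i=0: L=echo=BASE, R=charlie -> take RIGHT -> charlie
i=1: L=echo=BASE, R=bravo -> take RIGHT -> bravo
i=2: BASE=golf L=foxtrot R=delta all differ -> CONFLICT
i=3: L=delta R=delta -> agree -> delta
i=4: L=bravo, R=foxtrot=BASE -> take LEFT -> bravo
Index 0 -> charlie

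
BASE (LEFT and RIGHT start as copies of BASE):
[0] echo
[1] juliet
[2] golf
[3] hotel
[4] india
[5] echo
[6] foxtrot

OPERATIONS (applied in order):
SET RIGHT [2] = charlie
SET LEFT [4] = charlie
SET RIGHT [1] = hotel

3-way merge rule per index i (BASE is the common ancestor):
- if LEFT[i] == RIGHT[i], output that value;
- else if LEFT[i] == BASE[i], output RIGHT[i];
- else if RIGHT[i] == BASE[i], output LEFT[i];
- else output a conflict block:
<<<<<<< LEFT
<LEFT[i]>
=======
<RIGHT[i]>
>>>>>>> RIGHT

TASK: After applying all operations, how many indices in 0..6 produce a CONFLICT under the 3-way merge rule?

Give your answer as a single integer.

Final LEFT:  [echo, juliet, golf, hotel, charlie, echo, foxtrot]
Final RIGHT: [echo, hotel, charlie, hotel, india, echo, foxtrot]
i=0: L=echo R=echo -> agree -> echo
i=1: L=juliet=BASE, R=hotel -> take RIGHT -> hotel
i=2: L=golf=BASE, R=charlie -> take RIGHT -> charlie
i=3: L=hotel R=hotel -> agree -> hotel
i=4: L=charlie, R=india=BASE -> take LEFT -> charlie
i=5: L=echo R=echo -> agree -> echo
i=6: L=foxtrot R=foxtrot -> agree -> foxtrot
Conflict count: 0

Answer: 0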